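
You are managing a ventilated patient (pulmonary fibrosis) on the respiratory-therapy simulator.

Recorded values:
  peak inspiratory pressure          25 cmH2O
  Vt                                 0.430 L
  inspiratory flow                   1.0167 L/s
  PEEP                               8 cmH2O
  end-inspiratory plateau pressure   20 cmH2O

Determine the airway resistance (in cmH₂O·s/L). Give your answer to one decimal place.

Raw = (PIP − Pplat) / flow = (25 − 20) / 1.0167 = 5.0 / 1.0167 = 4.918 cmH2O·s/L.

4.9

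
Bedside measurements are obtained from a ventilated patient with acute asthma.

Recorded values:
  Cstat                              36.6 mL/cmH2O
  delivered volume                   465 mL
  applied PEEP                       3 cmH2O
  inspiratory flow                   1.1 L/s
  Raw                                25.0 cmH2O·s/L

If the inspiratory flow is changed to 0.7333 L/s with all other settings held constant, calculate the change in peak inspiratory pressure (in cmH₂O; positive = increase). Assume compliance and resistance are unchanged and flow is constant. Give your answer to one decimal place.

-9.2

PIP = Vt/C + R·V̇ + PEEP (constant-flow equation of motion).
Only the resistive term changes: ΔPIP = R × ΔV̇ = 25.0 × (0.7333 − 1.1) = 25.0 × -0.3667 = -9.168 cmH2O.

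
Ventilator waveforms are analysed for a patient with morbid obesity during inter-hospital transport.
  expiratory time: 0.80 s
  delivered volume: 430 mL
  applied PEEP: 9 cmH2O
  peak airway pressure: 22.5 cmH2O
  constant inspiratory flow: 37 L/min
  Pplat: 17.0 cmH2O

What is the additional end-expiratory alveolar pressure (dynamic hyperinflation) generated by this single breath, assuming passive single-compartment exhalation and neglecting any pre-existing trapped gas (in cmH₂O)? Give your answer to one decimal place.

1.5

Flow: 37 L/min ÷ 60 = 0.6167 L/s.
R = (PIP − Pplat)/V̇ = (22.5 − 17.0) / 0.6167 = 5.5/0.6167 = 8.918 cmH2O·s/L.
C = Vt/(Pplat − PEEP) = 430.0 / (17.0 − 9) = 430.0/8.0 = 53.75 mL/cmH2O.
τ = R × C = 8.918 × 0.05375 L/cmH2O = 0.4793 s.
Fraction remaining = e^(−Te/τ) = e^(−0.80/0.4793) = 0.1884; trapped volume = 430.0 × 0.1884 = 81.012 mL.
Additional alveolar pressure from trapping ≈ V_trapped / C = 81.012 / 53.75 = 1.507 cmH2O.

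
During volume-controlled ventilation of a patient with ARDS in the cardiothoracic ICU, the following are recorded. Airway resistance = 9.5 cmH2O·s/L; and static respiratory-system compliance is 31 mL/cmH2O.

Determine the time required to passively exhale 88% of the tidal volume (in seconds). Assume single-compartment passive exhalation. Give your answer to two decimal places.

τ = R × C = 9.5 × 31 mL/cmH2O = 9.5 × 0.031 L/cmH2O = 0.2945 s.
Exhaled fraction f = 1 − e^(−t/τ) → t = −τ·ln(1 − f) = −0.2945·ln(0.12) = 0.6244 s.

0.62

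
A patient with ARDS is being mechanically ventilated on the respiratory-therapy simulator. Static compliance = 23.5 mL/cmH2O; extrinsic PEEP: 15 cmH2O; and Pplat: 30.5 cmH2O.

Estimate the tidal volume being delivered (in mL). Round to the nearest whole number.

364

Vt = Cstat × (Pplat − PEEP) = 23.5 × (30.5 − 15) = 23.5 × 15.5 = 364.25 mL.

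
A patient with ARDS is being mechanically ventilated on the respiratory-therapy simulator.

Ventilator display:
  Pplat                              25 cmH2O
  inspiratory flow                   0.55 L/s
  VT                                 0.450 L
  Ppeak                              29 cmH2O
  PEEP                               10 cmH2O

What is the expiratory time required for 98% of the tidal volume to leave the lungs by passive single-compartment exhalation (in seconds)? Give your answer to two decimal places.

R = (PIP − Pplat)/V̇ = (29 − 25) / 0.55 = 4.0/0.55 = 7.273 cmH2O·s/L.
C = Vt/(Pplat − PEEP) = 450.0 / (25 − 10) = 450.0/15.0 = 30.0 mL/cmH2O.
τ = R × C = 7.273 × 0.03 L/cmH2O = 0.2182 s.
t = −τ·ln(1 − 0.98) = −0.2182·ln(0.02) = 0.8536 s.

0.85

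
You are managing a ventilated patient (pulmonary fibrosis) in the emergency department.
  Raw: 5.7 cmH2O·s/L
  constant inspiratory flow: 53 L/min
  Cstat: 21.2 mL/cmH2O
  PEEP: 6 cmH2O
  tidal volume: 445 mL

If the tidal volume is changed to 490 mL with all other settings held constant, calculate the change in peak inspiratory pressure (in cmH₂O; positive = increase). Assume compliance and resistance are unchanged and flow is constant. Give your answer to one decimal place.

PIP = Vt/C + R·V̇ + PEEP (constant-flow equation of motion).
Only the elastic term changes: ΔPIP = ΔVt / C = (490 − 445) / 21.2 = 2.123 cmH2O.

2.1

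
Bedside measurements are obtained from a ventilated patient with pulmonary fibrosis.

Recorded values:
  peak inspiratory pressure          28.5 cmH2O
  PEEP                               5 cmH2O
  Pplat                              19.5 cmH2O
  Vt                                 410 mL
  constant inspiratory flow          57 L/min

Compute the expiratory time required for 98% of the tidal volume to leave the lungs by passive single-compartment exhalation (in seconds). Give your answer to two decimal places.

Flow: 57 L/min ÷ 60 = 0.95 L/s.
R = (PIP − Pplat)/V̇ = (28.5 − 19.5) / 0.95 = 9.0/0.95 = 9.474 cmH2O·s/L.
C = Vt/(Pplat − PEEP) = 410.0 / (19.5 − 5) = 410.0/14.5 = 28.276 mL/cmH2O.
τ = R × C = 9.474 × 0.02828 L/cmH2O = 0.2679 s.
t = −τ·ln(1 − 0.98) = −0.2679·ln(0.02) = 1.048 s.

1.05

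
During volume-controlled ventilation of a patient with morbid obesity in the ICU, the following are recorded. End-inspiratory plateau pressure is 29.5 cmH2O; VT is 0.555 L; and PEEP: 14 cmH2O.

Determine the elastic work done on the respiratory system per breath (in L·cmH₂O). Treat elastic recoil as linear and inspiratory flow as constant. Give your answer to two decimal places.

4.30

Elastic work ≈ ½ × (Pplat − PEEP) × Vt = 0.5 × (29.5 − 14) × 0.555 L = 0.5 × 15.5 × 0.555 = 4.301 L·cmH2O.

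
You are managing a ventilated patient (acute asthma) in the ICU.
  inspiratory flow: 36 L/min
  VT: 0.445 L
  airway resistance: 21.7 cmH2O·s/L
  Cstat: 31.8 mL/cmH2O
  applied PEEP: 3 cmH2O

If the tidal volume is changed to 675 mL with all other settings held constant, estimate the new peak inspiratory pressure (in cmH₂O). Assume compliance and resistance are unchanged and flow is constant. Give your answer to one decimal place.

Flow: 36 L/min ÷ 60 = 0.6 L/s.
PIP = Vt/C + R·V̇ + PEEP (constant-flow equation of motion).
Only the elastic term changes: ΔPIP = ΔVt / C = (675 − 445) / 31.8 = 7.233 cmH2O.
Original PIP = 445/31.8 + 21.7×0.6 + 3 = 30.014 cmH2O; new PIP = 30.014 + (7.233) = 37.247 cmH2O.

37.2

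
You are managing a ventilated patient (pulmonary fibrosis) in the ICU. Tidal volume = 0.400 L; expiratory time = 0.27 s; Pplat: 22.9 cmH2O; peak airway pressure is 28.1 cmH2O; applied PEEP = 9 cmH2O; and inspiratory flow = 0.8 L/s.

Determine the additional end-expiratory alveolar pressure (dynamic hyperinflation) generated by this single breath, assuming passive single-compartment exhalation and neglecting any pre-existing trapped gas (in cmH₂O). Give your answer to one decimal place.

R = (PIP − Pplat)/V̇ = (28.1 − 22.9) / 0.8 = 5.2/0.8 = 6.5 cmH2O·s/L.
C = Vt/(Pplat − PEEP) = 400.0 / (22.9 − 9) = 400.0/13.9 = 28.777 mL/cmH2O.
τ = R × C = 6.5 × 0.02878 L/cmH2O = 0.1871 s.
Fraction remaining = e^(−Te/τ) = e^(−0.27/0.1871) = 0.2362; trapped volume = 400.0 × 0.2362 = 94.48 mL.
Additional alveolar pressure from trapping ≈ V_trapped / C = 94.48 / 28.777 = 3.283 cmH2O.

3.3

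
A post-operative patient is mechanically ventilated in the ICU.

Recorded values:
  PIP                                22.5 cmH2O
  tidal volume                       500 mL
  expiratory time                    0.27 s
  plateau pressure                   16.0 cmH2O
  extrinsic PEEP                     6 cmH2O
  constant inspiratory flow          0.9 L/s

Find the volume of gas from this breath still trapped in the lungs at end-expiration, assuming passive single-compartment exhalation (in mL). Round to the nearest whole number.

R = (PIP − Pplat)/V̇ = (22.5 − 16.0) / 0.9 = 6.5/0.9 = 7.222 cmH2O·s/L.
C = Vt/(Pplat − PEEP) = 500.0 / (16.0 − 6) = 500.0/10.0 = 50.0 mL/cmH2O.
τ = R × C = 7.222 × 0.05 L/cmH2O = 0.3611 s.
Fraction remaining = e^(−Te/τ) = e^(−0.27/0.3611) = 0.4734.
Trapped volume = 500.0 × 0.4734 = 236.7 mL.

237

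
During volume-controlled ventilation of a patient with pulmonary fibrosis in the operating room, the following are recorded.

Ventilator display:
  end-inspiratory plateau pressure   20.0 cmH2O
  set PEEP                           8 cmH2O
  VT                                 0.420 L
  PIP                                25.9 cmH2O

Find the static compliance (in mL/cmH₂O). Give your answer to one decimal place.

35.0

Cstat = Vt / (Pplat − PEEP) = 420 / (20.0 − 8) = 420 / 12.0 = 35.0 mL/cmH2O.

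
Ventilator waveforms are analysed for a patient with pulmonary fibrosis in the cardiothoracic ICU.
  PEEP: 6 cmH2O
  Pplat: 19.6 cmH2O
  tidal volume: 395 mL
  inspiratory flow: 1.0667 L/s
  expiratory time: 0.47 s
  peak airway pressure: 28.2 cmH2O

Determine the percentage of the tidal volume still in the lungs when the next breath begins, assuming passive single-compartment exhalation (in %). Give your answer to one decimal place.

R = (PIP − Pplat)/V̇ = (28.2 − 19.6) / 1.0667 = 8.6/1.0667 = 8.062 cmH2O·s/L.
C = Vt/(Pplat − PEEP) = 395.0 / (19.6 − 6) = 395.0/13.6 = 29.044 mL/cmH2O.
τ = R × C = 8.062 × 0.02904 L/cmH2O = 0.2341 s.
Fraction remaining at end-expiration = e^(−Te/τ) = e^(−0.47/0.2341) = 0.1343 → 13.43%.

13.4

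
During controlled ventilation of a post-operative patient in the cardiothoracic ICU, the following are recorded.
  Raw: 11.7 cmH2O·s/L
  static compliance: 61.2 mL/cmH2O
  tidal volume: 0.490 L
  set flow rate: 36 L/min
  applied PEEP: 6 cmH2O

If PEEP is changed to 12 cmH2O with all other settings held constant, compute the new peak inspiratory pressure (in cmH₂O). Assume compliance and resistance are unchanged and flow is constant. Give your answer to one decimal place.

27.0

Flow: 36 L/min ÷ 60 = 0.6 L/s.
PIP = Vt/C + R·V̇ + PEEP (constant-flow equation of motion).
Only the baseline term changes: ΔPIP = ΔPEEP = 12 − 6 = 6.0 cmH2O.
Original PIP = 490/61.2 + 11.7×0.6 + 6 = 21.027 cmH2O; new PIP = 21.027 + (6.0) = 27.027 cmH2O.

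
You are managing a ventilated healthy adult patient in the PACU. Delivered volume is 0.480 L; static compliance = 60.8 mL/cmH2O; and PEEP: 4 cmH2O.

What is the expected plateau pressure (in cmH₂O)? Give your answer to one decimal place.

11.9

Pplat = PEEP + Vt / Cstat = 4 + 480 / 60.8 = 4 + 7.895 = 11.895 cmH2O.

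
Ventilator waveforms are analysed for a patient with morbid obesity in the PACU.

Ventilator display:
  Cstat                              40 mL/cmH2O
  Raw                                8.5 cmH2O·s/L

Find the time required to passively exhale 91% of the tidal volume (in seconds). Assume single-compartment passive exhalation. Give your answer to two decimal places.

0.82

τ = R × C = 8.5 × 40 mL/cmH2O = 8.5 × 0.040 L/cmH2O = 0.34 s.
Exhaled fraction f = 1 − e^(−t/τ) → t = −τ·ln(1 − f) = −0.34·ln(0.09) = 0.8187 s.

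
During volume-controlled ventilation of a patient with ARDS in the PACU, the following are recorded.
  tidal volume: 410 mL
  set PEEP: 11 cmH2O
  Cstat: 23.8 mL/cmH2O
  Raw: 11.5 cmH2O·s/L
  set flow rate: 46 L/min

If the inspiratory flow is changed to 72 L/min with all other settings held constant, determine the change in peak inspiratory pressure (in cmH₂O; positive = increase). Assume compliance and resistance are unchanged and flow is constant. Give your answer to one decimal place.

5.0

Flow: 46 L/min ÷ 60 = 0.7667 L/s.
New flow: 72 L/min ÷ 60 = 1.2 L/s.
PIP = Vt/C + R·V̇ + PEEP (constant-flow equation of motion).
Only the resistive term changes: ΔPIP = R × ΔV̇ = 11.5 × (1.2 − 0.7667) = 11.5 × 0.4333 = 4.983 cmH2O.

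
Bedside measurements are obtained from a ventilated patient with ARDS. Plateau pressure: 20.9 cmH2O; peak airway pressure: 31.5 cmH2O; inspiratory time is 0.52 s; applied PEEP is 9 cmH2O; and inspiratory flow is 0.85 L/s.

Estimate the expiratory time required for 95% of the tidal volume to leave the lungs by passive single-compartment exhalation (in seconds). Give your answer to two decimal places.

Vt = flow × Ti = 0.85 L/s × 0.52 s × 1000 mL/L = 442.0 mL.
R = (PIP − Pplat)/V̇ = (31.5 − 20.9) / 0.85 = 10.6/0.85 = 12.471 cmH2O·s/L.
C = Vt/(Pplat − PEEP) = 442.0 / (20.9 − 9) = 442.0/11.9 = 37.143 mL/cmH2O.
τ = R × C = 12.471 × 0.03714 L/cmH2O = 0.4632 s.
t = −τ·ln(1 − 0.95) = −0.4632·ln(0.05) = 1.388 s.

1.39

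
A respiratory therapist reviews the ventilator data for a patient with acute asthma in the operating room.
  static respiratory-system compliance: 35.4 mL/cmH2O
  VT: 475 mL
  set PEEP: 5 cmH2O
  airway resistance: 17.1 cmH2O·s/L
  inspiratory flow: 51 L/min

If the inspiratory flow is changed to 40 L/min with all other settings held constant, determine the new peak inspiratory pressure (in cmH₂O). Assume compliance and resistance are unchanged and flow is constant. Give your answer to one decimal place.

29.8

Flow: 51 L/min ÷ 60 = 0.85 L/s.
New flow: 40 L/min ÷ 60 = 0.6667 L/s.
PIP = Vt/C + R·V̇ + PEEP (constant-flow equation of motion).
Only the resistive term changes: ΔPIP = R × ΔV̇ = 17.1 × (0.6667 − 0.85) = 17.1 × -0.1833 = -3.134 cmH2O.
Original PIP = 475/35.4 + 17.1×0.85 + 5 = 32.953 cmH2O; new PIP = 32.953 + (-3.134) = 29.819 cmH2O.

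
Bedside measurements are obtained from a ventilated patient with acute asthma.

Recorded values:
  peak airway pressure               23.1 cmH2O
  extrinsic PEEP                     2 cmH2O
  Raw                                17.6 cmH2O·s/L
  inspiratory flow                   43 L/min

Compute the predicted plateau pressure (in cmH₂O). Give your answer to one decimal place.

10.5

Flow: 43 L/min ÷ 60 = 0.7167 L/s.
Pplat = PIP − Raw × flow = 23.1 − 17.6 × 0.7167 = 23.1 − 12.614 = 10.486 cmH2O.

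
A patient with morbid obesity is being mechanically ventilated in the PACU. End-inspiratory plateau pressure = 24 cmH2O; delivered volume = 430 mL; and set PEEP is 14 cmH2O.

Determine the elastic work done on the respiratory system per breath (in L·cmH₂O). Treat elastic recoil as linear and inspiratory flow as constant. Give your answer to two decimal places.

Elastic work ≈ ½ × (Pplat − PEEP) × Vt = 0.5 × (24 − 14) × 0.430 L = 0.5 × 10.0 × 0.430 = 2.15 L·cmH2O.

2.15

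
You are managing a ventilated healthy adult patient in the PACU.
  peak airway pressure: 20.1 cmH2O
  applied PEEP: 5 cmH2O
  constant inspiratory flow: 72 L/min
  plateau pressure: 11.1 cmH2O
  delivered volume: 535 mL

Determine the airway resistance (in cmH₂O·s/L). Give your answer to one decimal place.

7.5

Flow: 72 L/min ÷ 60 = 1.2 L/s.
Raw = (PIP − Pplat) / flow = (20.1 − 11.1) / 1.2 = 9.0 / 1.2 = 7.5 cmH2O·s/L.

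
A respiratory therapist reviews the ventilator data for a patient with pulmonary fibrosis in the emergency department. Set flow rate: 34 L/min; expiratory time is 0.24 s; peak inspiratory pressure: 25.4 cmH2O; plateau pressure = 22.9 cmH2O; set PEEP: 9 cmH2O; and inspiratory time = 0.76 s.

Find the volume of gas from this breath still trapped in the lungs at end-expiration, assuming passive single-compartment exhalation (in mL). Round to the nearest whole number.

Flow: 34 L/min ÷ 60 = 0.5667 L/s.
Vt = flow × Ti = 0.5667 L/s × 0.76 s × 1000 mL/L = 430.69 mL.
R = (PIP − Pplat)/V̇ = (25.4 − 22.9) / 0.5667 = 2.5/0.5667 = 4.412 cmH2O·s/L.
C = Vt/(Pplat − PEEP) = 430.69 / (22.9 − 9) = 430.69/13.9 = 30.985 mL/cmH2O.
τ = R × C = 4.412 × 0.03099 L/cmH2O = 0.1367 s.
Fraction remaining = e^(−Te/τ) = e^(−0.24/0.1367) = 0.1728.
Trapped volume = 430.69 × 0.1728 = 74.423 mL.

74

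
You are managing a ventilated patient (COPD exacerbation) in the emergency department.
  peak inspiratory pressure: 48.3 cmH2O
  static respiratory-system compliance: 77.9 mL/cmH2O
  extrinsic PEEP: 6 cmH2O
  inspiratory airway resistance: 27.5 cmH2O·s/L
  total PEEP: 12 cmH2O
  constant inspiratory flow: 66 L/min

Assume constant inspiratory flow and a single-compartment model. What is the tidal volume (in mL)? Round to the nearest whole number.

471

Flow: 66 L/min ÷ 60 = 1.1 L/s.
Total PEEP = 12 cmH2O (set 6 + intrinsic 6); this is the baseline alveolar pressure.
Equation of motion (constant flow): PIP = Vt/C + R·V̇ + PEEP.
Vt/C = PIP − R·V̇ − PEEP = 48.3 − 30.25 − 12 = 6.05 cmH2O.
Vt = C × 6.05 = 77.9 × 6.05 = 471.3 mL.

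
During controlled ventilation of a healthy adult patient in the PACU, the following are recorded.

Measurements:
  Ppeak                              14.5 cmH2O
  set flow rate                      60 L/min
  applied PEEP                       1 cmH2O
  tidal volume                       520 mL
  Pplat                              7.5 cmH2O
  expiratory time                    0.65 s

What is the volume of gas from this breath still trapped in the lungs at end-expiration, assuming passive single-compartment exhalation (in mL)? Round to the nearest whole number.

163

Flow: 60 L/min ÷ 60 = 1 L/s.
R = (PIP − Pplat)/V̇ = (14.5 − 7.5) / 1 = 7.0/1 = 7.0 cmH2O·s/L.
C = Vt/(Pplat − PEEP) = 520.0 / (7.5 − 1) = 520.0/6.5 = 80.0 mL/cmH2O.
τ = R × C = 7.0 × 0.08 L/cmH2O = 0.56 s.
Fraction remaining = e^(−Te/τ) = e^(−0.65/0.56) = 0.3133.
Trapped volume = 520.0 × 0.3133 = 162.92 mL.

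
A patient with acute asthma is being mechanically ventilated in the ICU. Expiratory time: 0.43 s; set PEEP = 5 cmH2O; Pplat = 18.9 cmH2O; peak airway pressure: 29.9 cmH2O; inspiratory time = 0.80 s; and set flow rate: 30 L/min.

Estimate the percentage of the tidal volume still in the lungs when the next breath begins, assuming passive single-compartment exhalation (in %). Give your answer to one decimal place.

Flow: 30 L/min ÷ 60 = 0.5 L/s.
Vt = flow × Ti = 0.5 L/s × 0.80 s × 1000 mL/L = 400.0 mL.
R = (PIP − Pplat)/V̇ = (29.9 − 18.9) / 0.5 = 11.0/0.5 = 22.0 cmH2O·s/L.
C = Vt/(Pplat − PEEP) = 400.0 / (18.9 − 5) = 400.0/13.9 = 28.777 mL/cmH2O.
τ = R × C = 22.0 × 0.02878 L/cmH2O = 0.6332 s.
Fraction remaining at end-expiration = e^(−Te/τ) = e^(−0.43/0.6332) = 0.5071 → 50.71%.

50.7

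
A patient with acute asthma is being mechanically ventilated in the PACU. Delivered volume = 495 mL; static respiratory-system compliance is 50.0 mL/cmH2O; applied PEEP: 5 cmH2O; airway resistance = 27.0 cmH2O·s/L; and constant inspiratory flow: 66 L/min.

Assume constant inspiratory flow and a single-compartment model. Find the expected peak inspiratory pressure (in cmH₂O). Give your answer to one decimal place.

Flow: 66 L/min ÷ 60 = 1.1 L/s.
Equation of motion (constant flow): PIP = Vt/C + R·V̇ + PEEP.
PIP = 495/50.0 + 27.0×1.1 + 5 = 9.9 + 29.7 + 5 = 44.6 cmH2O.

44.6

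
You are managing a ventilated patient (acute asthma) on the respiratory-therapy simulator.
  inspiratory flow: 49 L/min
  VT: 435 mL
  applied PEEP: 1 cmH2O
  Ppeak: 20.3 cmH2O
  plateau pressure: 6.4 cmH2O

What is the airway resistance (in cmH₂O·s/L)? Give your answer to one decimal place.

17.0

Flow: 49 L/min ÷ 60 = 0.8167 L/s.
Raw = (PIP − Pplat) / flow = (20.3 − 6.4) / 0.8167 = 13.9 / 0.8167 = 17.02 cmH2O·s/L.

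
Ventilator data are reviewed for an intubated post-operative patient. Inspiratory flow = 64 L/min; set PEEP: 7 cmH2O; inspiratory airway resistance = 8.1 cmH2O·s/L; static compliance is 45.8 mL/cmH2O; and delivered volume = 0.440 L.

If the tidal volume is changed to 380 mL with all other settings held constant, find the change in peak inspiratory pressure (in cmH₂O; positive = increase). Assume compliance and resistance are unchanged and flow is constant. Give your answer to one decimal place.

-1.3

PIP = Vt/C + R·V̇ + PEEP (constant-flow equation of motion).
Only the elastic term changes: ΔPIP = ΔVt / C = (380 − 440) / 45.8 = -1.31 cmH2O.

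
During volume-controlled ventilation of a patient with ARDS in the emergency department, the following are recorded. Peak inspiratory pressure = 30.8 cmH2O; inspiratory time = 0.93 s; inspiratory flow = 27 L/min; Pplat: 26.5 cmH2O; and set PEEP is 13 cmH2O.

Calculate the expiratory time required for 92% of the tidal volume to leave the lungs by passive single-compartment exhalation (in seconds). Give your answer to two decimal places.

0.75

Flow: 27 L/min ÷ 60 = 0.45 L/s.
Vt = flow × Ti = 0.45 L/s × 0.93 s × 1000 mL/L = 418.5 mL.
R = (PIP − Pplat)/V̇ = (30.8 − 26.5) / 0.45 = 4.3/0.45 = 9.556 cmH2O·s/L.
C = Vt/(Pplat − PEEP) = 418.5 / (26.5 − 13) = 418.5/13.5 = 31.0 mL/cmH2O.
τ = R × C = 9.556 × 0.031 L/cmH2O = 0.2962 s.
t = −τ·ln(1 − 0.92) = −0.2962·ln(0.08) = 0.7481 s.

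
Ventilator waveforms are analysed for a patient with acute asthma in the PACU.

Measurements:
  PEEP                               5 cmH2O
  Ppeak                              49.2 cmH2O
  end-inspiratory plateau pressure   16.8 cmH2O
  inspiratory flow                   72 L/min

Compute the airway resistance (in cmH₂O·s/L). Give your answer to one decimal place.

Flow: 72 L/min ÷ 60 = 1.2 L/s.
Raw = (PIP − Pplat) / flow = (49.2 − 16.8) / 1.2 = 32.4 / 1.2 = 27.0 cmH2O·s/L.

27.0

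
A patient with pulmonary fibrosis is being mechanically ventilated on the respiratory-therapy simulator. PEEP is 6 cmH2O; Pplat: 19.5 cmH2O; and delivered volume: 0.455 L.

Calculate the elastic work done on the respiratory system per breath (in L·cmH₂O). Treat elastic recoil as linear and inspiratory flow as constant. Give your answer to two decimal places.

3.07

Elastic work ≈ ½ × (Pplat − PEEP) × Vt = 0.5 × (19.5 − 6) × 0.455 L = 0.5 × 13.5 × 0.455 = 3.071 L·cmH2O.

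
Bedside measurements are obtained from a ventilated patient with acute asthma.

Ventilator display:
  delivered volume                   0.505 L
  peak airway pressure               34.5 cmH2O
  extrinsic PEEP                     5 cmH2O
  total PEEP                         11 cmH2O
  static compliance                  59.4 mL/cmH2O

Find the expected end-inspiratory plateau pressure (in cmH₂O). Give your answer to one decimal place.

End-expiratory occlusion gives total PEEP = 11 cmH2O (intrinsic PEEP = 11 − 5 = 6). Use total PEEP for the elastic gradient.
Pplat = PEEPtotal + Vt / Cstat = 11 + 505 / 59.4 = 11 + 8.502 = 19.502 cmH2O.

19.5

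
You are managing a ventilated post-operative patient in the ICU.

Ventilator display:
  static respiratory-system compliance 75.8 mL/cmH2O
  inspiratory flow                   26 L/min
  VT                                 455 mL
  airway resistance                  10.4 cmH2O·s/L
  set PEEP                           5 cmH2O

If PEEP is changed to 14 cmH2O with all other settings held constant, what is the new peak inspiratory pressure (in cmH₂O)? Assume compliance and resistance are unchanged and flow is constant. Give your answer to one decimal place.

Flow: 26 L/min ÷ 60 = 0.4333 L/s.
PIP = Vt/C + R·V̇ + PEEP (constant-flow equation of motion).
Only the baseline term changes: ΔPIP = ΔPEEP = 14 − 5 = 9.0 cmH2O.
Original PIP = 455/75.8 + 10.4×0.4333 + 5 = 15.509 cmH2O; new PIP = 15.509 + (9.0) = 24.509 cmH2O.

24.5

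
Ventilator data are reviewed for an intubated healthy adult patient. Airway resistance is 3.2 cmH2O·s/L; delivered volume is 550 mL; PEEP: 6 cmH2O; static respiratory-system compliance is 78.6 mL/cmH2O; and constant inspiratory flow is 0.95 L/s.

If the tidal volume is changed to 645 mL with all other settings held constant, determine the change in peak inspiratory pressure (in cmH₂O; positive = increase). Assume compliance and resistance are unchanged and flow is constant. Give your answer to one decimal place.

PIP = Vt/C + R·V̇ + PEEP (constant-flow equation of motion).
Only the elastic term changes: ΔPIP = ΔVt / C = (645 − 550) / 78.6 = 1.209 cmH2O.

1.2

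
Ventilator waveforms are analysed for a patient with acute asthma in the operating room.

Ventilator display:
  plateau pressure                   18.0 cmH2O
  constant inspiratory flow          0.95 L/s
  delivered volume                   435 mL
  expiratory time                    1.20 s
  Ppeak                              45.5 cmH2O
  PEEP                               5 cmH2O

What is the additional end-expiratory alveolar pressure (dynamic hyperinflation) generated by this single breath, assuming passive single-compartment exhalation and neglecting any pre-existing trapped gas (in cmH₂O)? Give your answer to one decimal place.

3.8

R = (PIP − Pplat)/V̇ = (45.5 − 18.0) / 0.95 = 27.5/0.95 = 28.947 cmH2O·s/L.
C = Vt/(Pplat − PEEP) = 435.0 / (18.0 − 5) = 435.0/13.0 = 33.462 mL/cmH2O.
τ = R × C = 28.947 × 0.03346 L/cmH2O = 0.9686 s.
Fraction remaining = e^(−Te/τ) = e^(−1.20/0.9686) = 0.2897; trapped volume = 435.0 × 0.2897 = 126.02 mL.
Additional alveolar pressure from trapping ≈ V_trapped / C = 126.02 / 33.462 = 3.766 cmH2O.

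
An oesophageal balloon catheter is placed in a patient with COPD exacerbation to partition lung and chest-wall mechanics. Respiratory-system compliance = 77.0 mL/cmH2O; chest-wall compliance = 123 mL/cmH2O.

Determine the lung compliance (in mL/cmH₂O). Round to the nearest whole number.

1/CL = 1/Crs − 1/Ccw.
1/CL = 1/77.0 − 1/123 = 0.004857.
CL = 205.89 mL/cmH2O.

206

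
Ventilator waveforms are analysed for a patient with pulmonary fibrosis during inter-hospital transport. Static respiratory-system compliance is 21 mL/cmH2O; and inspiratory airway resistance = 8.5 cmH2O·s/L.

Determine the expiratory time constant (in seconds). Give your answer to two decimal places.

0.18

τ = R × C = 8.5 × 21 mL/cmH2O = 8.5 × 0.021 L/cmH2O = 0.1785 s.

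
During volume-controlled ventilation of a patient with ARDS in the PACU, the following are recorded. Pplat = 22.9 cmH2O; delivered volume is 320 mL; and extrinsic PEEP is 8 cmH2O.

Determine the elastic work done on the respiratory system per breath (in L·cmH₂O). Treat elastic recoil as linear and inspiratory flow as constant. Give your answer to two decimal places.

2.38

Elastic work ≈ ½ × (Pplat − PEEP) × Vt = 0.5 × (22.9 − 8) × 0.320 L = 0.5 × 14.9 × 0.320 = 2.384 L·cmH2O.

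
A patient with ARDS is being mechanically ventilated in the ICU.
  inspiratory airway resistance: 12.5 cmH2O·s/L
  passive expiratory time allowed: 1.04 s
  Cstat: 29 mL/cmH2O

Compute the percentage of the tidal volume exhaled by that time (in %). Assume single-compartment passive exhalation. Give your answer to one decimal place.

τ = R × C = 12.5 × 29 mL/cmH2O = 12.5 × 0.029 L/cmH2O = 0.3625 s.
Passive exhalation: V(t)/V₀ = e^(−t/τ) = e^(−1.04/0.3625) = 0.05676.
Fraction exhaled = 1 − 0.05676 = 0.9432 → 94.32%.

94.3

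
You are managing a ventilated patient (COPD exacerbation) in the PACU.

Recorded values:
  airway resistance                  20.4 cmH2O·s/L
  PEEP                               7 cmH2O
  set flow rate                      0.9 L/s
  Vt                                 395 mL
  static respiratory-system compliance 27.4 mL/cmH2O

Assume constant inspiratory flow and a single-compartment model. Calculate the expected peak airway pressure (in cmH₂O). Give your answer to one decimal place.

Equation of motion (constant flow): PIP = Vt/C + R·V̇ + PEEP.
PIP = 395/27.4 + 20.4×0.9 + 7 = 14.416 + 18.36 + 7 = 39.776 cmH2O.

39.8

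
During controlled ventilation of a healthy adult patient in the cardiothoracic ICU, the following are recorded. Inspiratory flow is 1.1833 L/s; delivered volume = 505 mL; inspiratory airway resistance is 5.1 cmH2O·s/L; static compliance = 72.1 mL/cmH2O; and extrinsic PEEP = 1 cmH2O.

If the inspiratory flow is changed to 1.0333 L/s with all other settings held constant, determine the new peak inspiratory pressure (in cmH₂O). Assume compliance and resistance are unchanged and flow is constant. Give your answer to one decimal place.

13.3

PIP = Vt/C + R·V̇ + PEEP (constant-flow equation of motion).
Only the resistive term changes: ΔPIP = R × ΔV̇ = 5.1 × (1.0333 − 1.1833) = 5.1 × -0.15 = -0.765 cmH2O.
Original PIP = 505/72.1 + 5.1×1.1833 + 1 = 14.039 cmH2O; new PIP = 14.039 + (-0.765) = 13.274 cmH2O.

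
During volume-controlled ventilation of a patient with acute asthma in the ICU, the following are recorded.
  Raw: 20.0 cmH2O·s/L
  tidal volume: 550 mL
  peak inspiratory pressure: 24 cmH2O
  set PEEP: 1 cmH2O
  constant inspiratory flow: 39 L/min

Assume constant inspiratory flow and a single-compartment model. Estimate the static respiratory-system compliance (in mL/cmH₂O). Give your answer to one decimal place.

55.0

Flow: 39 L/min ÷ 60 = 0.65 L/s.
Equation of motion (constant flow): PIP = Vt/C + R·V̇ + PEEP.
Vt/C = PIP − R·V̇ − PEEP = 24 − 20.0×0.65 − 1 = 24 − 13.0 − 1 = 10.0 cmH2O.
C = Vt / 10.0 = 550 / 10.0 = 55.0 mL/cmH2O.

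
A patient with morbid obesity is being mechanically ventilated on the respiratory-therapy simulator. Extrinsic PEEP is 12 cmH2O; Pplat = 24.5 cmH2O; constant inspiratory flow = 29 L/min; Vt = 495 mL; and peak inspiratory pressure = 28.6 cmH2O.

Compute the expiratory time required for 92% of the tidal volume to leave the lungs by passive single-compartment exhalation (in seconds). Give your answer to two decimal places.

Flow: 29 L/min ÷ 60 = 0.4833 L/s.
R = (PIP − Pplat)/V̇ = (28.6 − 24.5) / 0.4833 = 4.1/0.4833 = 8.483 cmH2O·s/L.
C = Vt/(Pplat − PEEP) = 495.0 / (24.5 − 12) = 495.0/12.5 = 39.6 mL/cmH2O.
τ = R × C = 8.483 × 0.0396 L/cmH2O = 0.3359 s.
t = −τ·ln(1 − 0.92) = −0.3359·ln(0.08) = 0.8484 s.

0.85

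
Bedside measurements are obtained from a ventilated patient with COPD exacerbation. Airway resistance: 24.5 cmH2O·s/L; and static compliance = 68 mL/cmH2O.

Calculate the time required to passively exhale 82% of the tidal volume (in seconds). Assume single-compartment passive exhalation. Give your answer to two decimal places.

τ = R × C = 24.5 × 68 mL/cmH2O = 24.5 × 0.068 L/cmH2O = 1.666 s.
Exhaled fraction f = 1 − e^(−t/τ) → t = −τ·ln(1 − f) = −1.666·ln(0.18) = 2.857 s.

2.86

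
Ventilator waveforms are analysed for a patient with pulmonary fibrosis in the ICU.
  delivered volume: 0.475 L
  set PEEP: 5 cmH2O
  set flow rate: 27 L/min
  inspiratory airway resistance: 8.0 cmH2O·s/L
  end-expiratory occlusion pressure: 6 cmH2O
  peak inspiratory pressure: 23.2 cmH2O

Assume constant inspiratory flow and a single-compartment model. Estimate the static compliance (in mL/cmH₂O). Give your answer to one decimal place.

34.9

Flow: 27 L/min ÷ 60 = 0.45 L/s.
Total PEEP = 6 cmH2O (set 5 + intrinsic 1); this is the baseline alveolar pressure.
Equation of motion (constant flow): PIP = Vt/C + R·V̇ + PEEP.
Vt/C = PIP − R·V̇ − PEEP = 23.2 − 8.0×0.45 − 6 = 23.2 − 3.6 − 6 = 13.6 cmH2O.
C = Vt / 13.6 = 475 / 13.6 = 34.926 mL/cmH2O.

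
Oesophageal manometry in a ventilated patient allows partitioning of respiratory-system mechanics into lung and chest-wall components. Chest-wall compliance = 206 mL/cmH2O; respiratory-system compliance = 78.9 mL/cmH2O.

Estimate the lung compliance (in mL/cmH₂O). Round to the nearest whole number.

128

1/CL = 1/Crs − 1/Ccw.
1/CL = 1/78.9 − 1/206 = 0.00782.
CL = 127.88 mL/cmH2O.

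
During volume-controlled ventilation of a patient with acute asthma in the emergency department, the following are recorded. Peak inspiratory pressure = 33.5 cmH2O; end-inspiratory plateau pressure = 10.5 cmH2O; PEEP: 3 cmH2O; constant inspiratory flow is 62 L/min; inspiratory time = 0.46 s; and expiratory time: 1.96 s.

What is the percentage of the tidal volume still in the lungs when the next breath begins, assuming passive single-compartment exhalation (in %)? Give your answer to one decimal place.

24.9

Flow: 62 L/min ÷ 60 = 1.0333 L/s.
Vt = flow × Ti = 1.0333 L/s × 0.46 s × 1000 mL/L = 475.32 mL.
R = (PIP − Pplat)/V̇ = (33.5 − 10.5) / 1.0333 = 23.0/1.0333 = 22.259 cmH2O·s/L.
C = Vt/(Pplat − PEEP) = 475.32 / (10.5 − 3) = 475.32/7.5 = 63.376 mL/cmH2O.
τ = R × C = 22.259 × 0.06338 L/cmH2O = 1.411 s.
Fraction remaining at end-expiration = e^(−Te/τ) = e^(−1.96/1.411) = 0.2493 → 24.93%.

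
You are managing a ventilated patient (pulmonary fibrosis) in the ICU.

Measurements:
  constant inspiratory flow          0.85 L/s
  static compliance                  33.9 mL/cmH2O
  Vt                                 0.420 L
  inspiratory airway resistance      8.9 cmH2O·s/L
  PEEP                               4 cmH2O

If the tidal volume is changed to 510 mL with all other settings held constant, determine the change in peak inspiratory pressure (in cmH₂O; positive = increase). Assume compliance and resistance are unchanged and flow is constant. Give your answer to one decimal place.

2.7

PIP = Vt/C + R·V̇ + PEEP (constant-flow equation of motion).
Only the elastic term changes: ΔPIP = ΔVt / C = (510 − 420) / 33.9 = 2.655 cmH2O.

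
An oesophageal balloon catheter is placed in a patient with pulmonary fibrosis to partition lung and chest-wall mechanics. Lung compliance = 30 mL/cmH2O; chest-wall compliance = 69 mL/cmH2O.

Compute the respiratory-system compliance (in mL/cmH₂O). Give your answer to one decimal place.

Lung and chest wall are elastances in series: 1/Crs = 1/CL + 1/Ccw.
1/Crs = 1/30 + 1/69 = 0.04783.
Crs = 20.907 mL/cmH2O.

20.9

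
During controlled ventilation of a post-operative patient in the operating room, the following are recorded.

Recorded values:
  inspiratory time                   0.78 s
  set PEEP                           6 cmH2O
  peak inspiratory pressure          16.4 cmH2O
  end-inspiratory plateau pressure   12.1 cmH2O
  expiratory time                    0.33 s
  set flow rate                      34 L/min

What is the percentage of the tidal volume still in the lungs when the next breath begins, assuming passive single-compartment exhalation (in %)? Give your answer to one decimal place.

Flow: 34 L/min ÷ 60 = 0.5667 L/s.
Vt = flow × Ti = 0.5667 L/s × 0.78 s × 1000 mL/L = 442.03 mL.
R = (PIP − Pplat)/V̇ = (16.4 − 12.1) / 0.5667 = 4.3/0.5667 = 7.588 cmH2O·s/L.
C = Vt/(Pplat − PEEP) = 442.03 / (12.1 − 6) = 442.03/6.1 = 72.464 mL/cmH2O.
τ = R × C = 7.588 × 0.07246 L/cmH2O = 0.5498 s.
Fraction remaining at end-expiration = e^(−Te/τ) = e^(−0.33/0.5498) = 0.5487 → 54.87%.

54.9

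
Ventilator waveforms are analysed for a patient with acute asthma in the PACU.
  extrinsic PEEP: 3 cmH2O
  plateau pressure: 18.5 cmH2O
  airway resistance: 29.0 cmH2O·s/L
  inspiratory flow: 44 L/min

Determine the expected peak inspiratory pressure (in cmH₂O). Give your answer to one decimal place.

39.8

Flow: 44 L/min ÷ 60 = 0.7333 L/s.
PIP = Pplat + Raw × flow = 18.5 + 29.0 × 0.7333 = 18.5 + 21.266 = 39.766 cmH2O.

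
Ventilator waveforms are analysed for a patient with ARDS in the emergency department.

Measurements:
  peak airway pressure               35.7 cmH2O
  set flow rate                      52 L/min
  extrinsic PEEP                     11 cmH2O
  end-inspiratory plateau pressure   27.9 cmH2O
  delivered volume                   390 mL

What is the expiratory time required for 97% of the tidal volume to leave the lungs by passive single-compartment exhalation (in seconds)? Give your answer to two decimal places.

Flow: 52 L/min ÷ 60 = 0.8667 L/s.
R = (PIP − Pplat)/V̇ = (35.7 − 27.9) / 0.8667 = 7.8/0.8667 = 9.0 cmH2O·s/L.
C = Vt/(Pplat − PEEP) = 390.0 / (27.9 − 11) = 390.0/16.9 = 23.077 mL/cmH2O.
τ = R × C = 9.0 × 0.02308 L/cmH2O = 0.2077 s.
t = −τ·ln(1 − 0.97) = −0.2077·ln(0.03) = 0.7283 s.

0.73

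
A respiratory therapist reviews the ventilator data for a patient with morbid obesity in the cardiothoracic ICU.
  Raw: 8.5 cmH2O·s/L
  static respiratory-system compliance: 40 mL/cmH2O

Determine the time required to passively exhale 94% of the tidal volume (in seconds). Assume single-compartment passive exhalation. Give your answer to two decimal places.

0.96

τ = R × C = 8.5 × 40 mL/cmH2O = 8.5 × 0.040 L/cmH2O = 0.34 s.
Exhaled fraction f = 1 − e^(−t/τ) → t = −τ·ln(1 − f) = −0.34·ln(0.06) = 0.9566 s.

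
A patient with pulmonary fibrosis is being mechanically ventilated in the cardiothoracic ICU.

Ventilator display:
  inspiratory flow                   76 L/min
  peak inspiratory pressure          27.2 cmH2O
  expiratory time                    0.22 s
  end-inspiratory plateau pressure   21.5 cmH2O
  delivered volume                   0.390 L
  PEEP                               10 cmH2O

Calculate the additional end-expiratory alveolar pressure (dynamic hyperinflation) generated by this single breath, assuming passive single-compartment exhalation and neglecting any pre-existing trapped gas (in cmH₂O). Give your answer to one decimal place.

Flow: 76 L/min ÷ 60 = 1.2667 L/s.
R = (PIP − Pplat)/V̇ = (27.2 − 21.5) / 1.2667 = 5.7/1.2667 = 4.5 cmH2O·s/L.
C = Vt/(Pplat − PEEP) = 390.0 / (21.5 − 10) = 390.0/11.5 = 33.913 mL/cmH2O.
τ = R × C = 4.5 × 0.03391 L/cmH2O = 0.1526 s.
Fraction remaining = e^(−Te/τ) = e^(−0.22/0.1526) = 0.2365; trapped volume = 390.0 × 0.2365 = 92.235 mL.
Additional alveolar pressure from trapping ≈ V_trapped / C = 92.235 / 33.913 = 2.72 cmH2O.

2.7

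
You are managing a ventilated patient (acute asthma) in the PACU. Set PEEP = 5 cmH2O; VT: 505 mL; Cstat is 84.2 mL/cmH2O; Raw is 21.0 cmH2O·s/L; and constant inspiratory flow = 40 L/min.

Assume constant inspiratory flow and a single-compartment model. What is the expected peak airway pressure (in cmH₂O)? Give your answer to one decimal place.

Flow: 40 L/min ÷ 60 = 0.6667 L/s.
Equation of motion (constant flow): PIP = Vt/C + R·V̇ + PEEP.
PIP = 505/84.2 + 21.0×0.6667 + 5 = 5.998 + 14.001 + 5 = 24.999 cmH2O.

25.0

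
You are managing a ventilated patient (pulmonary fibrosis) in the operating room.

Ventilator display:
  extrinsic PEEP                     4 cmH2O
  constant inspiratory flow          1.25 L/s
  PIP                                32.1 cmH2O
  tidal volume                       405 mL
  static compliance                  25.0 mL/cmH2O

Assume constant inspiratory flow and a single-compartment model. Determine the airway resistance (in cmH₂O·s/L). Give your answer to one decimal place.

9.5

Equation of motion (constant flow): PIP = Vt/C + R·V̇ + PEEP.
R·V̇ = PIP − Vt/C − PEEP = 32.1 − 405/25.0 − 4 = 32.1 − 16.2 − 4 = 11.9 cmH2O.
R = 11.9 / 1.25 = 9.52 cmH2O·s/L.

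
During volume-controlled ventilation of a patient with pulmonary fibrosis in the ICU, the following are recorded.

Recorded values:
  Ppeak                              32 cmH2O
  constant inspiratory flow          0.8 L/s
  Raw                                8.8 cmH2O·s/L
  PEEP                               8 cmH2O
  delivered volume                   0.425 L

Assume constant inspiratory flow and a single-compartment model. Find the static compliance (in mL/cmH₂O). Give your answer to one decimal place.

25.1

Equation of motion (constant flow): PIP = Vt/C + R·V̇ + PEEP.
Vt/C = PIP − R·V̇ − PEEP = 32 − 8.8×0.8 − 8 = 32 − 7.04 − 8 = 16.96 cmH2O.
C = Vt / 16.96 = 425 / 16.96 = 25.059 mL/cmH2O.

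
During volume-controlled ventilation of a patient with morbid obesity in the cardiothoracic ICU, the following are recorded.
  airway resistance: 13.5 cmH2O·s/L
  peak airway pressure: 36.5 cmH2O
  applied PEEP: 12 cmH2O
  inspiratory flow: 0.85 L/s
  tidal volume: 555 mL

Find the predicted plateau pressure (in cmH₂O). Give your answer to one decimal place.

25.0

Pplat = PIP − Raw × flow = 36.5 − 13.5 × 0.85 = 36.5 − 11.475 = 25.025 cmH2O.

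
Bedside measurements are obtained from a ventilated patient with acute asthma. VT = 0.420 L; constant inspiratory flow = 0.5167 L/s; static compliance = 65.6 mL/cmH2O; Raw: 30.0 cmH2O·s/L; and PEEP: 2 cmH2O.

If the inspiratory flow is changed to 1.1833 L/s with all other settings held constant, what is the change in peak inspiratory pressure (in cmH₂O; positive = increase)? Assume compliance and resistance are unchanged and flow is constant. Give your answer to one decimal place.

PIP = Vt/C + R·V̇ + PEEP (constant-flow equation of motion).
Only the resistive term changes: ΔPIP = R × ΔV̇ = 30.0 × (1.1833 − 0.5167) = 30.0 × 0.6666 = 19.998 cmH2O.

20.0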